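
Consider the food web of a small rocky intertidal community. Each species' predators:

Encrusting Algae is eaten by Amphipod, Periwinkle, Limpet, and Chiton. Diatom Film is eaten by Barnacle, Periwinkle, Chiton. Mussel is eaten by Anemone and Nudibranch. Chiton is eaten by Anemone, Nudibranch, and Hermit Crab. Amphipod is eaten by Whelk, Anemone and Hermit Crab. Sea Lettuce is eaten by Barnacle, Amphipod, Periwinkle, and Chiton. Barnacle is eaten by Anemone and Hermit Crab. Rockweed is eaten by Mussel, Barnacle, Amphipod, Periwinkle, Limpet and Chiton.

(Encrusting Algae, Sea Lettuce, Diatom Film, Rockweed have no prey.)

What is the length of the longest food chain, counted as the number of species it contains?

One longest chain: Encrusting Algae → Amphipod → Whelk.
It has 3 species and 2 links.

3 species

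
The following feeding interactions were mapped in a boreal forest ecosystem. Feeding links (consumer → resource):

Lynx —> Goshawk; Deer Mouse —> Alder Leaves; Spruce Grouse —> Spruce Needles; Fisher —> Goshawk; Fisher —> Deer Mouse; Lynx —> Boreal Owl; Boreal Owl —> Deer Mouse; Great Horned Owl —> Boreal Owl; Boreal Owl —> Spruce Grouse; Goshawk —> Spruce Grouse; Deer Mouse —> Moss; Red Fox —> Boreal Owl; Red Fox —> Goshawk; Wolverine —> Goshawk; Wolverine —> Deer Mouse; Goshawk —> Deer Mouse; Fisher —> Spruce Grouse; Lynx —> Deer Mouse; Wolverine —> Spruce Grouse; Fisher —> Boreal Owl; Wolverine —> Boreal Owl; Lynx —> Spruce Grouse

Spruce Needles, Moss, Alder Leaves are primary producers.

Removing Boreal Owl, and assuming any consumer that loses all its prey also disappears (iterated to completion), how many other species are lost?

1

Remove Boreal Owl.
Round 1: Great Horned Owl (all prey gone) → extinct.
No further losses. Total secondary extinctions: 1.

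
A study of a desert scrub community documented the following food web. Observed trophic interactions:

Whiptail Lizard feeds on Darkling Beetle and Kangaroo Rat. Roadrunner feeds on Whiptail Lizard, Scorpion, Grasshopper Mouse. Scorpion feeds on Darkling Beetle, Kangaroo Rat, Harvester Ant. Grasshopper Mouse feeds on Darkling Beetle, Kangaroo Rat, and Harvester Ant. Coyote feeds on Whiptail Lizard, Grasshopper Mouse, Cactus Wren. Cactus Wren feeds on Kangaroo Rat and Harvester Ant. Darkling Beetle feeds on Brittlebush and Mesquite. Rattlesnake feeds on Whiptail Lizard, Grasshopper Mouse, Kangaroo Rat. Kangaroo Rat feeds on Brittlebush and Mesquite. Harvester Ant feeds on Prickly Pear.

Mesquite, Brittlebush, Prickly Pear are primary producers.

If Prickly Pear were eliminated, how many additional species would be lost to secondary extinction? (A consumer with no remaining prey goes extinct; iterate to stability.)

Remove Prickly Pear.
Round 1: Harvester Ant (all prey gone) → extinct.
No further losses. Total secondary extinctions: 1.

1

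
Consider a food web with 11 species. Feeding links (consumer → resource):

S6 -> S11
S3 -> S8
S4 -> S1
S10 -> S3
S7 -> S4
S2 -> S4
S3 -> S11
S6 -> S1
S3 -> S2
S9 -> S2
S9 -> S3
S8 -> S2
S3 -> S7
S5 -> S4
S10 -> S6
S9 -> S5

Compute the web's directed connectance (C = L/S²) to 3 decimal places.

The web has S = 11 species and L = 16 feeding links.
C = L / S² = 16 / 121 = 0.1322 ≈ 0.132.

C = 0.132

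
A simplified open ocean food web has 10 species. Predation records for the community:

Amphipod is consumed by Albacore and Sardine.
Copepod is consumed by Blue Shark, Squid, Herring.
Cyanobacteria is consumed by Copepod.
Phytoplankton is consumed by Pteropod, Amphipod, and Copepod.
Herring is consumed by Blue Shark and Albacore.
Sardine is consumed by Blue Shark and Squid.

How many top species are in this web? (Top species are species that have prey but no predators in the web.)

Top species (has prey, but nothing eats it): Pteropod, Blue Shark, Albacore, Squid.
Count: 4.

4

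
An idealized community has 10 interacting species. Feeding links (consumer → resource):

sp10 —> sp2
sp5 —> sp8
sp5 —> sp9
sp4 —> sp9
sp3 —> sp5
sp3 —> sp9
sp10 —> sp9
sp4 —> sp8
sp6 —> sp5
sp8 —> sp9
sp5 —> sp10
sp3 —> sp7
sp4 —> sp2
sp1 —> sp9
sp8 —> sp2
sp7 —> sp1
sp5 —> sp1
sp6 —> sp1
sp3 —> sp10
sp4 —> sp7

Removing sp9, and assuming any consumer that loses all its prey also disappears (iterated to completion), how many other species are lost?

2

Remove sp9.
Round 1: sp1 (all prey gone) → extinct.
Round 2: sp7 (all prey gone) → extinct.
No further losses. Total secondary extinctions: 2.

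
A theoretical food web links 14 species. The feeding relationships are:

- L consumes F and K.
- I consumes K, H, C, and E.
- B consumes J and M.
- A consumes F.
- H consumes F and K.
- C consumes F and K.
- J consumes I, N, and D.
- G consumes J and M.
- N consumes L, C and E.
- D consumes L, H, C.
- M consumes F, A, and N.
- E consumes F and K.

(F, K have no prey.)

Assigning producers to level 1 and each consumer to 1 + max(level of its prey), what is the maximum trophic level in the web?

Producers (level 1): F, K.
F → C → D → J → B gives B level 5.
No species has a prey at level 5, so no species reaches level 6.

5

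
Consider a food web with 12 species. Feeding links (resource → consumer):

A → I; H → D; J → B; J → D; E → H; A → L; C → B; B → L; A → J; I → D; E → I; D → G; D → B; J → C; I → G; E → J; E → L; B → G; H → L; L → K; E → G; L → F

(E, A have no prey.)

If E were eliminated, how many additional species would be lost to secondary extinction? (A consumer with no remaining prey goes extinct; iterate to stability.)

1

Remove E.
Round 1: H (all prey gone) → extinct.
No further losses. Total secondary extinctions: 1.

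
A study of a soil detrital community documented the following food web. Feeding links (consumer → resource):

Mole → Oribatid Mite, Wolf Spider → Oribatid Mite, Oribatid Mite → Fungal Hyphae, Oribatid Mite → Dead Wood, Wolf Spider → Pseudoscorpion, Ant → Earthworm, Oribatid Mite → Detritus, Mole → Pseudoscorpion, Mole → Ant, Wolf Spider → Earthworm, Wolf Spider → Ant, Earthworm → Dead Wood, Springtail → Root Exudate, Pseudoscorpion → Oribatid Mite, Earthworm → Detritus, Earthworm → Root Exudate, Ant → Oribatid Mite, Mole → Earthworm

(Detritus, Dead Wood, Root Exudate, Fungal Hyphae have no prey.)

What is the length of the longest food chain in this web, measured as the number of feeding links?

3 links

One longest chain: Detritus → Oribatid Mite → Pseudoscorpion → Wolf Spider.
It has 4 species and 3 links.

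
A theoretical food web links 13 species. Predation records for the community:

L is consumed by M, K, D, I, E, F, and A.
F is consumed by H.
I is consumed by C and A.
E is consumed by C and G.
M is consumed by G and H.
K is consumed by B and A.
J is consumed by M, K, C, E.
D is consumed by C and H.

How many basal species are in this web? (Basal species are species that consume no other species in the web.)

2

Basal species (no prey listed): L, J.
Count: 2.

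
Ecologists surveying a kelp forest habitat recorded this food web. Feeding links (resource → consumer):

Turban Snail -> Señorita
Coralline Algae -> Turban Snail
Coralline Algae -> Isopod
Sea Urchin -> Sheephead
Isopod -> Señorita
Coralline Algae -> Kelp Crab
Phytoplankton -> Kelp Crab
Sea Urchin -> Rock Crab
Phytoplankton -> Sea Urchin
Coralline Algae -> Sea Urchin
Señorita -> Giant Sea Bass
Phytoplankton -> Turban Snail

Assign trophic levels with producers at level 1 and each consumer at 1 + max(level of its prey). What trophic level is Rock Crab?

Phytoplankton is a producer → level 1.
Sea Urchin eats Phytoplankton (level 1); other prey at levels: Coralline Algae 1 → level 2.
Rock Crab eats Sea Urchin → level 3.

Trophic level 3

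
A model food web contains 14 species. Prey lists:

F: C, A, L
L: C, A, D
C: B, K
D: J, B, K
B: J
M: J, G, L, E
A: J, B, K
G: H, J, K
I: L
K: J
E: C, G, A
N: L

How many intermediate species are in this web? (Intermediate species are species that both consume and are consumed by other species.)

8

Intermediate species (has both prey and predators): B, K, C, G, A, D, L, E.
Count: 8.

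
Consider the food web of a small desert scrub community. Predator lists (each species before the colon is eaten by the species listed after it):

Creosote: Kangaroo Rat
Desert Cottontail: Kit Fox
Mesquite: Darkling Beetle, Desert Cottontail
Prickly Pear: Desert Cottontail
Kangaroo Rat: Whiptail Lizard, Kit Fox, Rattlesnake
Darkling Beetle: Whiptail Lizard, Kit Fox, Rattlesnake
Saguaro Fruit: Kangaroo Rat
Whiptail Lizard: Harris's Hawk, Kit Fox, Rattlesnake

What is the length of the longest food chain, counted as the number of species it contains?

4 species

One longest chain: Mesquite → Darkling Beetle → Whiptail Lizard → Harris's Hawk.
It has 4 species and 3 links.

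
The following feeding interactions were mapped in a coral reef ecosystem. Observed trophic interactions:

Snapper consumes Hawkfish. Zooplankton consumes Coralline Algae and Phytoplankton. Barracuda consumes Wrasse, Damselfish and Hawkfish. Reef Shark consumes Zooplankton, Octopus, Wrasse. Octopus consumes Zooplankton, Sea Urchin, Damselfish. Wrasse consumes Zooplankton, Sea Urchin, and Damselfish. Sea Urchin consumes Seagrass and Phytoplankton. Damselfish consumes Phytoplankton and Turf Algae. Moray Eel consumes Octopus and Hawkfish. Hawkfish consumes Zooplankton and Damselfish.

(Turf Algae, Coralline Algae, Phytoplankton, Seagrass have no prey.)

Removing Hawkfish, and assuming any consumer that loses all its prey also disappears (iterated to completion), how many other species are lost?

1

Remove Hawkfish.
Round 1: Snapper (all prey gone) → extinct.
No further losses. Total secondary extinctions: 1.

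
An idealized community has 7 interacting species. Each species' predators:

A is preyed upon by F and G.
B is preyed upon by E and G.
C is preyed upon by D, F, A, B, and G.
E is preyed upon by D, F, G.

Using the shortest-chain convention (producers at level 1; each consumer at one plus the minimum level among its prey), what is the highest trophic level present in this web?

Producers (level 1): C.
Following each consumer down to its lowest-level prey: C → B → E (levels 1 through 3).
All prey of E (B 2) are at level 2 or above, so E is at level 1 + 2 = 3.
Every consumer has at least one prey at level 2 or below, so none exceeds level 3.

3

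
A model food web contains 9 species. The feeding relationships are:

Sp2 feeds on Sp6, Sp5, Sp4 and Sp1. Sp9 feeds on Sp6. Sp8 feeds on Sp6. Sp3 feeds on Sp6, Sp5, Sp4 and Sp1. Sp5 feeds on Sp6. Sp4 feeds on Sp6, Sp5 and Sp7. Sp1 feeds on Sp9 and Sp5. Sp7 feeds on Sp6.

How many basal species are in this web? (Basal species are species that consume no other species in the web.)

1

Basal species (no prey listed): Sp6.
Count: 1.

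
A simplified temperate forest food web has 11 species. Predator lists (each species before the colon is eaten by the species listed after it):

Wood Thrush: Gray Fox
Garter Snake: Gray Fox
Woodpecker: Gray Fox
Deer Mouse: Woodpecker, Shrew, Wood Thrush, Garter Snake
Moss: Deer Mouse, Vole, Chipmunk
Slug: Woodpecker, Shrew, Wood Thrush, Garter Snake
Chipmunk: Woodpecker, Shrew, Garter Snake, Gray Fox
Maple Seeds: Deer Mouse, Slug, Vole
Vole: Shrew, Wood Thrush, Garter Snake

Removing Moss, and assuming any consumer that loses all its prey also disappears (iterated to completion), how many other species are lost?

Remove Moss.
Round 1: Chipmunk (all prey gone) → extinct.
No further losses. Total secondary extinctions: 1.

1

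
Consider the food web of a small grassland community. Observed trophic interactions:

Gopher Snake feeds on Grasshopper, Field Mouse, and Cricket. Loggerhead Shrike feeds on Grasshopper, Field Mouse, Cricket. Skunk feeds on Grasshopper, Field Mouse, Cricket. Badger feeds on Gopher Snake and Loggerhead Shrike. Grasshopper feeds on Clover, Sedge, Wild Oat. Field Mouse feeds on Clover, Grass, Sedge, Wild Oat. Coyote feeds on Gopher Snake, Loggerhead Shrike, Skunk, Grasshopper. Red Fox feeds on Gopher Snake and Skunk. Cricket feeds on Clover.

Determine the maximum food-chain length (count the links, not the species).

One longest chain: Clover → Field Mouse → Gopher Snake → Coyote.
It has 4 species and 3 links.

3 links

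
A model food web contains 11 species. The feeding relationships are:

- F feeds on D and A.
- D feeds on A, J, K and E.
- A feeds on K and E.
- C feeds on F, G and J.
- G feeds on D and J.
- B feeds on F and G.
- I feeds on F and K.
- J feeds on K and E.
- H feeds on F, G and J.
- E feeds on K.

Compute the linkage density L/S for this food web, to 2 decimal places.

L/S = 2.09

There are L = 23 links among S = 11 species.
L/S = 23/11 = 2.0909 ≈ 2.09.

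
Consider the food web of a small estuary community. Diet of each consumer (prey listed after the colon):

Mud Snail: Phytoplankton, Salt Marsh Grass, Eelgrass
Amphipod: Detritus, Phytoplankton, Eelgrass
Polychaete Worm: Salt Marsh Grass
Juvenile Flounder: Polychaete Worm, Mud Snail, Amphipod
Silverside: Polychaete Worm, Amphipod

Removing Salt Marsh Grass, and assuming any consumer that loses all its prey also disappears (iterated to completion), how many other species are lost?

Remove Salt Marsh Grass.
Round 1: Polychaete Worm (all prey gone) → extinct.
No further losses. Total secondary extinctions: 1.

1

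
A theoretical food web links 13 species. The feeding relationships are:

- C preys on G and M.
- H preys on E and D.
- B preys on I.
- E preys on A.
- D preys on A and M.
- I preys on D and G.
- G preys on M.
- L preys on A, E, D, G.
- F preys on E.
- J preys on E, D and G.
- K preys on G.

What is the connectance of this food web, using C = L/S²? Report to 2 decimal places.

C = 0.12

The web has S = 13 species and L = 20 feeding links.
C = L / S² = 20 / 169 = 0.1183 ≈ 0.12.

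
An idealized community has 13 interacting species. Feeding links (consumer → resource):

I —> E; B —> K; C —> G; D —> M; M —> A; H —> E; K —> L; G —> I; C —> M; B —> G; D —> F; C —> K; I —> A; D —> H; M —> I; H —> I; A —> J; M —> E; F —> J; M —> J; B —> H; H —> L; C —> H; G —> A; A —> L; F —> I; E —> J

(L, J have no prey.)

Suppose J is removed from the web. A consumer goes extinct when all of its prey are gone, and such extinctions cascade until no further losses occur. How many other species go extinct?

1

Remove J.
Round 1: E (all prey gone) → extinct.
No further losses. Total secondary extinctions: 1.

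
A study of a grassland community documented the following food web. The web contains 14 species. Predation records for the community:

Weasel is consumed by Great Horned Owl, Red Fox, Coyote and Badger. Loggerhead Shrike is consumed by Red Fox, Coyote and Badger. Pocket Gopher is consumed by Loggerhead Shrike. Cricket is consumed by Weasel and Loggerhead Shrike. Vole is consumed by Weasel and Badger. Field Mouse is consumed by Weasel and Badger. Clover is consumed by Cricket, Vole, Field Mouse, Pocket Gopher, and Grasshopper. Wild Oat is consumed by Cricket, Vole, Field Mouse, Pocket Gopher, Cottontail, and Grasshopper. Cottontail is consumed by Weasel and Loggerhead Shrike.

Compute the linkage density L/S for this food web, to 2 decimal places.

L/S = 1.93

There are L = 27 links among S = 14 species.
L/S = 27/14 = 1.9286 ≈ 1.93.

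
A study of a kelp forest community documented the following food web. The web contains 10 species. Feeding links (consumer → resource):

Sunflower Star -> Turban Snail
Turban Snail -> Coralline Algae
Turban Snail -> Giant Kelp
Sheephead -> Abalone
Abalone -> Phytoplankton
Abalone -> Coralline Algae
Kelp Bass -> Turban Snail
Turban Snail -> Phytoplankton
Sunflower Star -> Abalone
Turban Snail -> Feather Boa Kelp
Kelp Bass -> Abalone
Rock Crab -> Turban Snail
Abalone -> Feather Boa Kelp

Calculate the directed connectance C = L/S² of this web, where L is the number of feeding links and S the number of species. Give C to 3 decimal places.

C = 0.130

The web has S = 10 species and L = 13 feeding links.
C = L / S² = 13 / 100 = 0.1300 ≈ 0.130.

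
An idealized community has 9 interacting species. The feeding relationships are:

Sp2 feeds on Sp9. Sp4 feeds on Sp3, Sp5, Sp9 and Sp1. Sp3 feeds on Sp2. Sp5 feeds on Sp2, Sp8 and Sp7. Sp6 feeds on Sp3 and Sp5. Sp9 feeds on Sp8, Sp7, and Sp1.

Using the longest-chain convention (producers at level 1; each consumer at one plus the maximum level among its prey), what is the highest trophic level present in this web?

5

Producers (level 1): Sp8, Sp1, Sp7.
Sp8 → Sp9 → Sp2 → Sp5 → Sp4 gives Sp4 level 5.
No species has a prey at level 5, so no species reaches level 6.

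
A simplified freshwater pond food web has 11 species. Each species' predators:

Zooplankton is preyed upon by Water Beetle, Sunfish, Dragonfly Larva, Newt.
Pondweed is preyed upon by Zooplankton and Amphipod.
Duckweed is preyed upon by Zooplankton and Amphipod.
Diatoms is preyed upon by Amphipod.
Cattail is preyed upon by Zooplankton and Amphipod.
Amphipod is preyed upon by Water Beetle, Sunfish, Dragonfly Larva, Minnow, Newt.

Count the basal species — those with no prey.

Basal species (no prey listed): Pondweed, Diatoms, Cattail, Duckweed.
Count: 4.

4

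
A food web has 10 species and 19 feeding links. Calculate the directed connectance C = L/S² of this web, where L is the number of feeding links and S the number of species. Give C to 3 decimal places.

C = 0.190

The web has S = 10 species and L = 19 feeding links.
C = L / S² = 19 / 100 = 0.1900 ≈ 0.190.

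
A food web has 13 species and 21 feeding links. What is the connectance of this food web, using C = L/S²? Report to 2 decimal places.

C = 0.12

The web has S = 13 species and L = 21 feeding links.
C = L / S² = 21 / 169 = 0.1243 ≈ 0.12.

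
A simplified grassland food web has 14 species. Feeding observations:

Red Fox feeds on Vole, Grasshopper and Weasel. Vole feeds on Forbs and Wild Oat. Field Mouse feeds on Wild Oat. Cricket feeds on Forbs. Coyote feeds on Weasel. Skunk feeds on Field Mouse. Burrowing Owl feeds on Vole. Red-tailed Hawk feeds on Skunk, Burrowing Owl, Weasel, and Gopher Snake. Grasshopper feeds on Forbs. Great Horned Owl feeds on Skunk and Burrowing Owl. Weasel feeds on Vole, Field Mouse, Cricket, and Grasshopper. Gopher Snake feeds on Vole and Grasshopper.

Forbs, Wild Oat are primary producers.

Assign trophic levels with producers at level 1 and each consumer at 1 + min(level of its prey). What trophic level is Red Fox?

Trophic level 3

Forbs is a producer → level 1.
Grasshopper eats Forbs → level 2.
Red Fox eats Grasshopper → level 3.
No prey of Red Fox is below level 2, so 3 is the minimum.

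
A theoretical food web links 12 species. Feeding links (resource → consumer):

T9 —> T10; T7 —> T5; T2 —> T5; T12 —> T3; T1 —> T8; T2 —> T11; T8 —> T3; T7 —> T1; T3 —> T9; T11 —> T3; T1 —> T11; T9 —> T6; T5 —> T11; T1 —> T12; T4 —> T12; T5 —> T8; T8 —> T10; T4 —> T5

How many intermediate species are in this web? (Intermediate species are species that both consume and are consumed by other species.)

Intermediate species (has both prey and predators): T5, T1, T11, T12, T8, T3, T9.
Count: 7.

7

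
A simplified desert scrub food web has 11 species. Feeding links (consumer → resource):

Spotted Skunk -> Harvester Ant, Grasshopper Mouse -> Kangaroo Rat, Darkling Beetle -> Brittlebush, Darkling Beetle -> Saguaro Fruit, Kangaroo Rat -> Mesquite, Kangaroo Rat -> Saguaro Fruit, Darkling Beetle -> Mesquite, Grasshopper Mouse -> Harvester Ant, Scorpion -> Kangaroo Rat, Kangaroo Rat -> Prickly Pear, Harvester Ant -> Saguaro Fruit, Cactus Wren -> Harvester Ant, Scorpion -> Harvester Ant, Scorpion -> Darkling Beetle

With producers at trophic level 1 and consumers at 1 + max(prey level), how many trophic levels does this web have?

Producers (level 1): Brittlebush, Mesquite, Prickly Pear, Saguaro Fruit.
Brittlebush → Darkling Beetle → Scorpion gives Scorpion level 3.
No species has a prey at level 3, so no species reaches level 4.

3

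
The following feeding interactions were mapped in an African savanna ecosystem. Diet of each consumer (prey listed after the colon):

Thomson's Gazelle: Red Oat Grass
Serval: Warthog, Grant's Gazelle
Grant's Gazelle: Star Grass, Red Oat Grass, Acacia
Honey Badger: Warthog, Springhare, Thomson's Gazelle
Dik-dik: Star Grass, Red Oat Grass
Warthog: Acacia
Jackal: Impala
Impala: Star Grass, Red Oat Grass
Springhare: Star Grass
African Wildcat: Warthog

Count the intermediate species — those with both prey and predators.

5

Intermediate species (has both prey and predators): Warthog, Grant's Gazelle, Springhare, Impala, Thomson's Gazelle.
Count: 5.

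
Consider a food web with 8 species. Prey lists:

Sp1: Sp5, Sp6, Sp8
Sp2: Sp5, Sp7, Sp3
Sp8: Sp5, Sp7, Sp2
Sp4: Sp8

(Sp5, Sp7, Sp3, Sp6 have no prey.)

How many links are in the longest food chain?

One longest chain: Sp5 → Sp2 → Sp8 → Sp1.
It has 4 species and 3 links.

3 links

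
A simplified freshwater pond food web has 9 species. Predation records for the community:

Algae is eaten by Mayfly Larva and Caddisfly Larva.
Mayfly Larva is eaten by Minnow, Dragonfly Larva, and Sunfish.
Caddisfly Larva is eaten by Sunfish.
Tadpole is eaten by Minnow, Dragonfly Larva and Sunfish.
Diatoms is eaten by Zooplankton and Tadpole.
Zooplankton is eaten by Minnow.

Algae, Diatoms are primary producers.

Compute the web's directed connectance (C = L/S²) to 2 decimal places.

C = 0.15

The web has S = 9 species and L = 12 feeding links.
C = L / S² = 12 / 81 = 0.1481 ≈ 0.15.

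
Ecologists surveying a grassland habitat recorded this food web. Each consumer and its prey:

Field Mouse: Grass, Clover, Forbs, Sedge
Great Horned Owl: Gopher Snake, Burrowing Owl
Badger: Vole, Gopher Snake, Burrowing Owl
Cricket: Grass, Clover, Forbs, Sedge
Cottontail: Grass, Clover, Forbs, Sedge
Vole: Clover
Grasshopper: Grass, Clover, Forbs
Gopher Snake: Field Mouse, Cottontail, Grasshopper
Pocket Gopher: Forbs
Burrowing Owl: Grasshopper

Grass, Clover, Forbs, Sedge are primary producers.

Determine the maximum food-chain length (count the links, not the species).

3 links

One longest chain: Grass → Grasshopper → Gopher Snake → Badger.
It has 4 species and 3 links.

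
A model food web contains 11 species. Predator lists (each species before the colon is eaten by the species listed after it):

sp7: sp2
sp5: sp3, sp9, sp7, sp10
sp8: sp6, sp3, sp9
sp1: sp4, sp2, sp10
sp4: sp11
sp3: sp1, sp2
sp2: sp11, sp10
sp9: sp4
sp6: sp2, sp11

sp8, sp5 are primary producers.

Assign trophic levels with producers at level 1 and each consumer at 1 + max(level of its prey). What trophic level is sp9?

Trophic level 2

sp8 is a producer → level 1.
sp9 eats sp8 (level 1); other prey at levels: sp5 1 → level 2.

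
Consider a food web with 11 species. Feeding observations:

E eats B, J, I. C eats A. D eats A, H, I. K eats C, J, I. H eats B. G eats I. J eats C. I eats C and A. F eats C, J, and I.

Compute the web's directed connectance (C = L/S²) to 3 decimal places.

C = 0.149

The web has S = 11 species and L = 18 feeding links.
C = L / S² = 18 / 121 = 0.1488 ≈ 0.149.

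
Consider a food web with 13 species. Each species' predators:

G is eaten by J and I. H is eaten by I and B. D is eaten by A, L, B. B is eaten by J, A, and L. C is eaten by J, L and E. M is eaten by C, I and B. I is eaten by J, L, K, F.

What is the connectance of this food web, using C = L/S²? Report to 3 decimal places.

The web has S = 13 species and L = 20 feeding links.
C = L / S² = 20 / 169 = 0.1183 ≈ 0.118.

C = 0.118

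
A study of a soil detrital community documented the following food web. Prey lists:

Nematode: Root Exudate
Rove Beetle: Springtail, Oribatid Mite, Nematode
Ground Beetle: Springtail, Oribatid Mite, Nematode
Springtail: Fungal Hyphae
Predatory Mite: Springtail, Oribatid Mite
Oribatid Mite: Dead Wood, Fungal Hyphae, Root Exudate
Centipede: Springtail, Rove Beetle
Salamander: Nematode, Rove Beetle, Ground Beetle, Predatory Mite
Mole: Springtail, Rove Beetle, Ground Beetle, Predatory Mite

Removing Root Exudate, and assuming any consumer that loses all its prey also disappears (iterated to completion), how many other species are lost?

1

Remove Root Exudate.
Round 1: Nematode (all prey gone) → extinct.
No further losses. Total secondary extinctions: 1.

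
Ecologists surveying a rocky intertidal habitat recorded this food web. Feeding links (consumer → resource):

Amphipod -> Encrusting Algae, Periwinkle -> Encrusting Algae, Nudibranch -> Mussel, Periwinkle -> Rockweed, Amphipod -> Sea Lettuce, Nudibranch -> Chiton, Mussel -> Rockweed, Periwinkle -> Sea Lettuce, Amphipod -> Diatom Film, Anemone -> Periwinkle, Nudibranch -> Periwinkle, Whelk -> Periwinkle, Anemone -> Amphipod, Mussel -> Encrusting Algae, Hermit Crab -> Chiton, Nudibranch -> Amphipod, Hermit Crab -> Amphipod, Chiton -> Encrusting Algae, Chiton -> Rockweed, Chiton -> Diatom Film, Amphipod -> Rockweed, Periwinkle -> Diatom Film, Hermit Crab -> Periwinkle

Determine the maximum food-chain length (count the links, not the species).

2 links

One longest chain: Sea Lettuce → Amphipod → Hermit Crab.
It has 3 species and 2 links.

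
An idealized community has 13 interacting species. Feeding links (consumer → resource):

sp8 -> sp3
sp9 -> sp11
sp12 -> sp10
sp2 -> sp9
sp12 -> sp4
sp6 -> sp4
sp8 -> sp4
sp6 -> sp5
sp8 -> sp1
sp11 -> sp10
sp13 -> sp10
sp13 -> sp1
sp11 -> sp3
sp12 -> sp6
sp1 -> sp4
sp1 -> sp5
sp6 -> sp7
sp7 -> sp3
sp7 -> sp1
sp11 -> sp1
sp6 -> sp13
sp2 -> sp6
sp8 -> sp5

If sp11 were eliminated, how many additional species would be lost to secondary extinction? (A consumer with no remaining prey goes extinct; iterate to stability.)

Remove sp11.
Round 1: sp9 (all prey gone) → extinct.
No further losses. Total secondary extinctions: 1.

1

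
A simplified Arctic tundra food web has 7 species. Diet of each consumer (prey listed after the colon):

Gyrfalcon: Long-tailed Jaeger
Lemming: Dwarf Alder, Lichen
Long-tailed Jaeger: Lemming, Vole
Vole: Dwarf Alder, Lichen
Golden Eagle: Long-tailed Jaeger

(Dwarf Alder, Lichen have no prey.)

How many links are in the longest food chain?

3 links

One longest chain: Dwarf Alder → Lemming → Long-tailed Jaeger → Golden Eagle.
It has 4 species and 3 links.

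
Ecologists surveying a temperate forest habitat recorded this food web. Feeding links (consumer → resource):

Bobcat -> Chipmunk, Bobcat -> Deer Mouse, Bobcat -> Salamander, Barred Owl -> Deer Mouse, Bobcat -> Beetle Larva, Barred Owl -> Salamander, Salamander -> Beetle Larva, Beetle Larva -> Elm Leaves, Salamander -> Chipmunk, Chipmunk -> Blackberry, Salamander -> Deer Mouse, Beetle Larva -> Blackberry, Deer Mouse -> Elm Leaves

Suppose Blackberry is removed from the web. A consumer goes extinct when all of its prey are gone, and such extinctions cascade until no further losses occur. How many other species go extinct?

1

Remove Blackberry.
Round 1: Chipmunk (all prey gone) → extinct.
No further losses. Total secondary extinctions: 1.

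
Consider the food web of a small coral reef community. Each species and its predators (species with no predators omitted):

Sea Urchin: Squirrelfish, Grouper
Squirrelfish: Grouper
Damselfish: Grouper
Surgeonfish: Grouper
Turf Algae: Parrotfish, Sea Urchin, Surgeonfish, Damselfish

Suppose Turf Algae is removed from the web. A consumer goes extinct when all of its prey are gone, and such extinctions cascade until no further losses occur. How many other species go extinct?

Remove Turf Algae.
Round 1: Parrotfish (all prey gone), Sea Urchin (all prey gone), Surgeonfish (all prey gone), Damselfish (all prey gone) → extinct.
Round 2: Squirrelfish (all prey gone) → extinct.
Round 3: Grouper (all prey gone) → extinct.
No further losses. Total secondary extinctions: 6.

6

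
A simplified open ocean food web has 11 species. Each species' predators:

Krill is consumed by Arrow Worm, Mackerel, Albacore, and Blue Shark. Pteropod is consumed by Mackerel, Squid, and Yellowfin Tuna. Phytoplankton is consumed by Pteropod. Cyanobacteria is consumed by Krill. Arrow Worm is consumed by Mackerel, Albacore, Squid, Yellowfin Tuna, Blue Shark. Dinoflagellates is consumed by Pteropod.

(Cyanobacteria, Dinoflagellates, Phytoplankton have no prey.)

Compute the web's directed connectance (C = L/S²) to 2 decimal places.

The web has S = 11 species and L = 15 feeding links.
C = L / S² = 15 / 121 = 0.1240 ≈ 0.12.

C = 0.12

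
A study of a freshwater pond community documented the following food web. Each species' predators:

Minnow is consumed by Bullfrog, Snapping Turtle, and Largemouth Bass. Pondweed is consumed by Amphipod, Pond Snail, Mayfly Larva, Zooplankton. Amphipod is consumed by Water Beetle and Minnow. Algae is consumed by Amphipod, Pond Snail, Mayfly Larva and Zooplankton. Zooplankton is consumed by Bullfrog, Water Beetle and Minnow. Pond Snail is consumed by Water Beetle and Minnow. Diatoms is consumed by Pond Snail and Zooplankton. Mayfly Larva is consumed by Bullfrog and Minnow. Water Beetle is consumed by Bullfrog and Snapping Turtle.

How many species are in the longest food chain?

One longest chain: Pondweed → Mayfly Larva → Minnow → Largemouth Bass.
It has 4 species and 3 links.

4 species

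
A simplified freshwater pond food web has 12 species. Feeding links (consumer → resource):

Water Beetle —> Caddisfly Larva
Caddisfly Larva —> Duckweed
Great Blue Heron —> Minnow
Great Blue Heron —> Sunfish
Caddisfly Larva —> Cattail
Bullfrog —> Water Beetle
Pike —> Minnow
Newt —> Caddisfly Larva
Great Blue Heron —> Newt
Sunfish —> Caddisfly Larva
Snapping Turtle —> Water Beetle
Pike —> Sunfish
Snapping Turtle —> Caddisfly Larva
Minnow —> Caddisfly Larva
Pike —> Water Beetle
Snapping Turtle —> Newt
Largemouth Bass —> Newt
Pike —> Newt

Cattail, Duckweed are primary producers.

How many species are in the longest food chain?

One longest chain: Cattail → Caddisfly Larva → Water Beetle → Snapping Turtle.
It has 4 species and 3 links.

4 species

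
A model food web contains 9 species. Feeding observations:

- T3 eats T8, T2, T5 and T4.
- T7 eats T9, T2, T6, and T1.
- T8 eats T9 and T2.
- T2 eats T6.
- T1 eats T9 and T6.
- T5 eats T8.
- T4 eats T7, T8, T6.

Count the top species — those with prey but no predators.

Top species (has prey, but nothing eats it): T3.
Count: 1.

1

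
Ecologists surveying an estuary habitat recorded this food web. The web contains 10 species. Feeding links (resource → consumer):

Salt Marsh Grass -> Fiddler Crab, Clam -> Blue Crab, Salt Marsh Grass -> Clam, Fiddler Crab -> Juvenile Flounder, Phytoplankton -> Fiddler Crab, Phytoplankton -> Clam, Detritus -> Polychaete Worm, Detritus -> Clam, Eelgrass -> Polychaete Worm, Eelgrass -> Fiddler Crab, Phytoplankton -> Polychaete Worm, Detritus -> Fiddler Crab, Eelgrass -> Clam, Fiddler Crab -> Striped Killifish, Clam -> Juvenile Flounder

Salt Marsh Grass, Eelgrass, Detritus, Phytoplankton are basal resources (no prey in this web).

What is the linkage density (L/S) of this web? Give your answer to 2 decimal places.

L/S = 1.50

There are L = 15 links among S = 10 species.
L/S = 15/10 = 1.5000 ≈ 1.50.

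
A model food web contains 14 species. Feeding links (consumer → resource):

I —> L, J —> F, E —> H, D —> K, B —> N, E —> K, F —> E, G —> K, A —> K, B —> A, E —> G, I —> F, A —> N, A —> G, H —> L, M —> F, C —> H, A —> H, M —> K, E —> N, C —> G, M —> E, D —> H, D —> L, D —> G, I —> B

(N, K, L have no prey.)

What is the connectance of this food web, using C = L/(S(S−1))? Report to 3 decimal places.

C = 0.143

The web has S = 14 species and L = 26 feeding links.
C = L / (S(S−1)) = 26 / 182 = 0.1429 ≈ 0.143.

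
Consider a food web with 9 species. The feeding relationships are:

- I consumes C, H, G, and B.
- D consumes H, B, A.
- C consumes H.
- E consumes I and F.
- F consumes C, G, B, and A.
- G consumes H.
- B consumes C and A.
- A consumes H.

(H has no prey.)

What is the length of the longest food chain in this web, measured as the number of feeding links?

One longest chain: H → C → B → I → E.
It has 5 species and 4 links.

4 links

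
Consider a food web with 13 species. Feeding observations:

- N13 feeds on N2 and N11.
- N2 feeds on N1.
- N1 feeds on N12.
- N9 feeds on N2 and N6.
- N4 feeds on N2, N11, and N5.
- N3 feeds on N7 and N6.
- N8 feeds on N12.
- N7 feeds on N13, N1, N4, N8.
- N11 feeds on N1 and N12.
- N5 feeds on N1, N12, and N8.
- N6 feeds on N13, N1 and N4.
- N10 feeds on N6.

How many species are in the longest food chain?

One longest chain: N12 → N1 → N11 → N13 → N6 → N10.
It has 6 species and 5 links.

6 species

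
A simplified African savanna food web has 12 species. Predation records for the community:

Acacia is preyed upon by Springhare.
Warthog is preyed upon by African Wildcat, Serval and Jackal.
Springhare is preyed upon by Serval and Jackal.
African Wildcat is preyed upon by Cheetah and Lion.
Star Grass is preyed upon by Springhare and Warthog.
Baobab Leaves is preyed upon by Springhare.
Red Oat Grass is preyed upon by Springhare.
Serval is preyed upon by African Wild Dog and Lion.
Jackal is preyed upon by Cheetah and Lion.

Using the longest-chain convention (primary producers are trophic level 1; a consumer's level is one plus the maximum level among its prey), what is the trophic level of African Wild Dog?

Star Grass is a producer → level 1.
Warthog eats Star Grass → level 2.
Serval eats Warthog (level 2); other prey at levels: Springhare 2 → level 3.
African Wild Dog eats Serval → level 4.

Trophic level 4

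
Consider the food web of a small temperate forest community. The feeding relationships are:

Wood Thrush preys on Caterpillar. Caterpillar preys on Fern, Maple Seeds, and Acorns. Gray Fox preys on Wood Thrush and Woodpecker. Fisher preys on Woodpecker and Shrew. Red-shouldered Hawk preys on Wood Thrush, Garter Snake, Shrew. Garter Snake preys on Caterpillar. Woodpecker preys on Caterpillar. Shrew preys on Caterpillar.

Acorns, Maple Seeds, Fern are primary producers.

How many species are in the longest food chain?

One longest chain: Acorns → Caterpillar → Woodpecker → Fisher.
It has 4 species and 3 links.

4 species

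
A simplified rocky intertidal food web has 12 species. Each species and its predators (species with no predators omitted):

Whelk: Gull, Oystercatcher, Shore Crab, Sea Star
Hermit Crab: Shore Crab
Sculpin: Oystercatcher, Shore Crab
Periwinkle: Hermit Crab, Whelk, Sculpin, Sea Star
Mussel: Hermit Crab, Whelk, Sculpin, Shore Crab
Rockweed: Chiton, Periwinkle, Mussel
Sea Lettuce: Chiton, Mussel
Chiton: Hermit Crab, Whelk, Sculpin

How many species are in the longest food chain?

One longest chain: Rockweed → Chiton → Whelk → Gull.
It has 4 species and 3 links.

4 species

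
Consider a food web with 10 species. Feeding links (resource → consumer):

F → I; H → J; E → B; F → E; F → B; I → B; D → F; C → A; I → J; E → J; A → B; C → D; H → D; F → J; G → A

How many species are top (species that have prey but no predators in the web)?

2

Top species (has prey, but nothing eats it): B, J.
Count: 2.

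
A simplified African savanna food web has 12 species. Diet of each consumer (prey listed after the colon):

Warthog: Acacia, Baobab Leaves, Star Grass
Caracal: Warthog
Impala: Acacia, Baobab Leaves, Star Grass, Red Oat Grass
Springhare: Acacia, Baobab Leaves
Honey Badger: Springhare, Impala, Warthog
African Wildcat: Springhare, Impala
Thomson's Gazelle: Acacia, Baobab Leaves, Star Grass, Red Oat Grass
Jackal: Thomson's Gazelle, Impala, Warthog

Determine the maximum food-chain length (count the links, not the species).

2 links

One longest chain: Acacia → Thomson's Gazelle → Jackal.
It has 3 species and 2 links.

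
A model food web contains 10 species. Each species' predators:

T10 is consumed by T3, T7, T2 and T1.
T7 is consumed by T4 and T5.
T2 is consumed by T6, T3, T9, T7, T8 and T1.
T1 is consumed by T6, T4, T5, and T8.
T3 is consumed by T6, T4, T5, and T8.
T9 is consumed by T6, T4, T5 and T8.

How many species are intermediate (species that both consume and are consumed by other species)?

5

Intermediate species (has both prey and predators): T2, T1, T3, T9, T7.
Count: 5.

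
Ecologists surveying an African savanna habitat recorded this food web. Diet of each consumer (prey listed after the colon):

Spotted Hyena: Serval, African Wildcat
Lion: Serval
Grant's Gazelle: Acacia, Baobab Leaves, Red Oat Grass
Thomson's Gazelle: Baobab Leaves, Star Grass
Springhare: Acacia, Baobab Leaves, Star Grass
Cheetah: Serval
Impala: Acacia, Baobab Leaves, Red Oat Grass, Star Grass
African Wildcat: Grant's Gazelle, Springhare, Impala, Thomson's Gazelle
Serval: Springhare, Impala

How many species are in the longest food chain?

One longest chain: Acacia → Springhare → Serval → Cheetah.
It has 4 species and 3 links.

4 species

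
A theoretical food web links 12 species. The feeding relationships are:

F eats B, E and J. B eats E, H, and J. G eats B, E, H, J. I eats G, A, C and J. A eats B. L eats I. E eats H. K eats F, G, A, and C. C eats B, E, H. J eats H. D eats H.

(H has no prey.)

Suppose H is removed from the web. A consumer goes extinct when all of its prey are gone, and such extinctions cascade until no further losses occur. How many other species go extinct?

Remove H.
Round 1: E (all prey gone), J (all prey gone), D (all prey gone) → extinct.
Round 2: B (all prey gone) → extinct.
Round 3: G (all prey gone), A (all prey gone), F (all prey gone), C (all prey gone) → extinct.
Round 4: K (all prey gone), I (all prey gone) → extinct.
Round 5: L (all prey gone) → extinct.
No further losses. Total secondary extinctions: 11.

11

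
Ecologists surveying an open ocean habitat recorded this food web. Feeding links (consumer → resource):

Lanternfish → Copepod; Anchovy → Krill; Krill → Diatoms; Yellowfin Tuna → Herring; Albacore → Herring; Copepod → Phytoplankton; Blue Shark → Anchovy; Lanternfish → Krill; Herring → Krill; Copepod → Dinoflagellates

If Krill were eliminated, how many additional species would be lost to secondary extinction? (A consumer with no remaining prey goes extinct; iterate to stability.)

5

Remove Krill.
Round 1: Herring (all prey gone), Anchovy (all prey gone) → extinct.
Round 2: Yellowfin Tuna (all prey gone), Blue Shark (all prey gone), Albacore (all prey gone) → extinct.
No further losses. Total secondary extinctions: 5.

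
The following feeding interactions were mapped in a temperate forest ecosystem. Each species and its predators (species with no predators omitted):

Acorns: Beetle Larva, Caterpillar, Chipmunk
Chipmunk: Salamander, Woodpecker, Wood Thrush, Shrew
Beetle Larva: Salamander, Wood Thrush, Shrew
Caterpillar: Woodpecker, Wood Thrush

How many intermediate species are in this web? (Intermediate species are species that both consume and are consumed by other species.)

Intermediate species (has both prey and predators): Beetle Larva, Caterpillar, Chipmunk.
Count: 3.

3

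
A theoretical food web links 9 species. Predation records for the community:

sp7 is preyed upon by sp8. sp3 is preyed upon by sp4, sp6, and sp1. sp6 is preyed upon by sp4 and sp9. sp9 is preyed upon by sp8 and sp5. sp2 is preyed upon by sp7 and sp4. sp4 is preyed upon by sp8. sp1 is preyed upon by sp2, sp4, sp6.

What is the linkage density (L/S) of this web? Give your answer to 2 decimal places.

There are L = 14 links among S = 9 species.
L/S = 14/9 = 1.5556 ≈ 1.56.

L/S = 1.56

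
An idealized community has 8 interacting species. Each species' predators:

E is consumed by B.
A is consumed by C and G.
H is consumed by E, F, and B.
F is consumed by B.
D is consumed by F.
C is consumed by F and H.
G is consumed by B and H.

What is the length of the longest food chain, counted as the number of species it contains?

One longest chain: A → C → H → F → B.
It has 5 species and 4 links.

5 species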